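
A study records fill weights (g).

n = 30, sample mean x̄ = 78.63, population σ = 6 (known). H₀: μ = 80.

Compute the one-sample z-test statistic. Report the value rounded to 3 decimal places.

SE = σ/√n = 6/√30 = 1.0954
z = (x̄−μ₀)/SE = (78.63−80)/1.0954 = -1.2506

test statistic = -1.251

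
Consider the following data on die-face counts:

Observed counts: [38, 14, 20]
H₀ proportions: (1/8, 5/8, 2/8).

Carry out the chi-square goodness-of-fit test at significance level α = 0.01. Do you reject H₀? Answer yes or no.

n = 72; E_i = n·p_i = [9.00, 45.00, 18.00]
χ² = (38−9.00)²/9.00 + (14−45.00)²/45.00 + (20−18.00)²/18.00 = 115.0222
df = 2
p-value (upper-tail) = 0.00000
At α=0.01: p < α → reject H₀

reject H₀: yes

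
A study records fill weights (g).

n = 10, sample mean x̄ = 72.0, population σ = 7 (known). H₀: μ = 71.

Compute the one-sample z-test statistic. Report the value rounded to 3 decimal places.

test statistic = 0.452

SE = σ/√n = 7/√10 = 2.2136
z = (x̄−μ₀)/SE = (72.0−71)/2.2136 = 0.4518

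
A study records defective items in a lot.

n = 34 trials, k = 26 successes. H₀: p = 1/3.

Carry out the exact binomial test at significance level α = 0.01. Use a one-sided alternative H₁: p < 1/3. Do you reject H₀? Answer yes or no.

reject H₀: no

Exact binomial: n=34, k=26, p₀=1/3=0.3333
P(X≤26) from Σ C(n,i)·p₀^i·(1−p₀)^(n−i)
p-value (one-sided, H₁ less) = 1.00000
At α=0.01: p ≥ α → fail to reject H₀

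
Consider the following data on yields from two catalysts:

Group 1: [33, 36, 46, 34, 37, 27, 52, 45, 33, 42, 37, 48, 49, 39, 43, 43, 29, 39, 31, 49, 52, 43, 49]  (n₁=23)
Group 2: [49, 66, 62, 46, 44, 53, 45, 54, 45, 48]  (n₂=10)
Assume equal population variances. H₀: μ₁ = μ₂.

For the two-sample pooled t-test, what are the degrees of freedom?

df = n₁ + n₂ − 2 = 23 + 10 − 2 = 31

degrees of freedom = 31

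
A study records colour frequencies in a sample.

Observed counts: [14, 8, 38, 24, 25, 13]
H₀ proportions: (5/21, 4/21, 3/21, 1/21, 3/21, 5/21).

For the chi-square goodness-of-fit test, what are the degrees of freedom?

df = k − 1 = 6 − 1 = 5

degrees of freedom = 5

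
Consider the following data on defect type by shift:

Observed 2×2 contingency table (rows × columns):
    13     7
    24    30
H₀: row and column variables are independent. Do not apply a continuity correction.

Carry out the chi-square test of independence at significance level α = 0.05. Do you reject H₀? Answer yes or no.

reject H₀: no

Row totals [20, 54], col totals [37, 37], n=74
χ² = (13−10.00)²/10.00 + (7−10.00)²/10.00 + (24−27.00)²/27.00 + (30−27.00)²/27.00 = 2.4667
df = 1
p-value (upper-tail) = 0.11628
At α=0.05: p ≥ α → fail to reject H₀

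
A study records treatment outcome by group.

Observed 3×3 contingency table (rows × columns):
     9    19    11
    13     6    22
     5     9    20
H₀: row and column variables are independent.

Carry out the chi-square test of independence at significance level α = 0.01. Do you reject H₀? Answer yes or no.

Row totals [39, 41, 34], col totals [27, 34, 53], n=114
χ² = (9−9.24)²/9.24 + (19−11.63)²/11.63 + (11−18.13)²/18.13 + (13−9.71)²/9.71 + (6−12.23)²/12.23 + (22−19.06)²/19.06 + (5−8.05)²/8.05 + (9−10.14)²/10.14 + (20−15.81)²/15.81 = 14.6160
df = 4
p-value (upper-tail) = 0.00557
At α=0.01: p < α → reject H₀

reject H₀: yes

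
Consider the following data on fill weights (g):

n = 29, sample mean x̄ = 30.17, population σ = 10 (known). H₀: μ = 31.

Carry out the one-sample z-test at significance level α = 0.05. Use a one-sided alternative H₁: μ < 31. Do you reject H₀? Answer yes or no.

reject H₀: no

SE = σ/√n = 10/√29 = 1.8570
z = (x̄−μ₀)/SE = (30.17−31)/1.8570 = -0.4470
p-value (one-sided, H₁ less) = 0.32745
At α=0.05: p ≥ α → fail to reject H₀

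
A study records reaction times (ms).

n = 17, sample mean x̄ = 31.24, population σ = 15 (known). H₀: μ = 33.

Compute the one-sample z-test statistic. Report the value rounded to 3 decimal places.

test statistic = -0.484

SE = σ/√n = 15/√17 = 3.6380
z = (x̄−μ₀)/SE = (31.24−33)/3.6380 = -0.4838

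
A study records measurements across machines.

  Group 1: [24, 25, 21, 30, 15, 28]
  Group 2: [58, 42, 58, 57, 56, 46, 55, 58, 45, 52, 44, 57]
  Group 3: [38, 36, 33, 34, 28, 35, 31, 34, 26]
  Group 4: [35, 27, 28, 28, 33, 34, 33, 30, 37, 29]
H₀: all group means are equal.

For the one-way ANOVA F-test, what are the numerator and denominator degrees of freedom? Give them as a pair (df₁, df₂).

degrees of freedom = [3, 33]

k = 4 groups, N = 37 total
df = (k−1, N−k) = (4−1, 37−4) = (3, 33)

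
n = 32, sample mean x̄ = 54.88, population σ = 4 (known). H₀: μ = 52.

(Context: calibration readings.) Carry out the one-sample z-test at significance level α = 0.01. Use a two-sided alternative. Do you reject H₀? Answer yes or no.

reject H₀: yes

SE = σ/√n = 4/√32 = 0.7071
z = (x̄−μ₀)/SE = (54.88−52)/0.7071 = 4.0729
p-value (two-sided) = 0.00005
At α=0.01: p < α → reject H₀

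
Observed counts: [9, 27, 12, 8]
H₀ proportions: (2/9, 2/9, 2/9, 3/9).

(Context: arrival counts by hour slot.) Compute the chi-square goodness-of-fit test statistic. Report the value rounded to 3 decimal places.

test statistic = 24.089

n = 56; E_i = n·p_i = [12.44, 12.44, 12.44, 18.67]
χ² = (9−12.44)²/12.44 + (27−12.44)²/12.44 + (12−12.44)²/12.44 + (8−18.67)²/18.67 = 24.0893
df = 3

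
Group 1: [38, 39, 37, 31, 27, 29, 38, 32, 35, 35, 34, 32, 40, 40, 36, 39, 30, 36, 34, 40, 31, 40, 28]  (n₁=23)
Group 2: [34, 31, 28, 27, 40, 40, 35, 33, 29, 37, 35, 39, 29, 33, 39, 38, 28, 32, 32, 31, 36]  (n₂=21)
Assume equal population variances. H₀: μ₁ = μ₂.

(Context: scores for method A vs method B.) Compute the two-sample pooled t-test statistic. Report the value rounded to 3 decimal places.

test statistic = 0.959

x̄₁=34.826, s₁=4.163, n₁=23
x̄₂=33.619, s₂=4.177, n₂=21
s_p² = [22·4.163² + 20·4.177²]/42 = 17.3871
SE = √(s_p²·(1/23+1/21)) = 1.2585
t = (34.826−33.619)/1.2585 = 0.9591
df = 42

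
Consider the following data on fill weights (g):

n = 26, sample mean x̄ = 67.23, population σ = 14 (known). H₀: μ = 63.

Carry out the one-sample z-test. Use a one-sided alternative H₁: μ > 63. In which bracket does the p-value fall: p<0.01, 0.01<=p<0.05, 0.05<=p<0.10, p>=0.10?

p-value bracket: 0.05<=p<0.10

SE = σ/√n = 14/√26 = 2.7456
z = (x̄−μ₀)/SE = (67.23−63)/2.7456 = 1.5406
p-value (one-sided, H₁ greater) = 0.06170
→ bracket: 0.05<=p<0.10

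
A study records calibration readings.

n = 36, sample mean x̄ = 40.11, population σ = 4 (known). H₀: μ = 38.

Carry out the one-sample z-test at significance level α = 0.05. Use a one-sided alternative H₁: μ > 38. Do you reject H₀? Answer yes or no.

SE = σ/√n = 4/√36 = 0.6667
z = (x̄−μ₀)/SE = (40.11−38)/0.6667 = 3.1650
p-value (one-sided, H₁ greater) = 0.00078
At α=0.05: p < α → reject H₀

reject H₀: yes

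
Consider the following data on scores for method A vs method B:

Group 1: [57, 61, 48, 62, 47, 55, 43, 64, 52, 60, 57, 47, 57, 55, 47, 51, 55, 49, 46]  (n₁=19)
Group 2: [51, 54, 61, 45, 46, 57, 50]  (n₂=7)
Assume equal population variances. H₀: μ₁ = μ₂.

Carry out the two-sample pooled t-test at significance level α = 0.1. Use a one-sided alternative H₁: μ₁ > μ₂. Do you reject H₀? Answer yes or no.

x̄₁=53.316, s₁=6.129, n₁=19
x̄₂=52.000, s₂=5.774, n₂=7
s_p² = [18·6.129² + 6·5.774²]/24 = 36.5044
SE = √(s_p²·(1/19+1/7)) = 2.6714
t = (53.316−52.000)/2.6714 = 0.4926
df = 24
p-value (one-sided, H₁ greater) = 0.31340
At α=0.1: p ≥ α → fail to reject H₀

reject H₀: no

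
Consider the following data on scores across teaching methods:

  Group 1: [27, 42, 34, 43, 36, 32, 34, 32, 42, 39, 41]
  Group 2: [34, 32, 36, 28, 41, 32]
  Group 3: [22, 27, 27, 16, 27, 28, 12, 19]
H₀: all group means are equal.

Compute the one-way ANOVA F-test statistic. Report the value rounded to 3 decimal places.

Group means [36.55, 33.83, 22.25], grand mean 31.320
SSB = Σnᵢ(x̄ᵢ−x̄)² = 996.379; SSW = ΣΣ(x−x̄ᵢ)² = 625.061
MSB = 996.379/2 = 498.1897; MSW = 625.061/22 = 28.4118
F = MSB/MSW = 17.5346
df = (2, 22)

test statistic = 17.535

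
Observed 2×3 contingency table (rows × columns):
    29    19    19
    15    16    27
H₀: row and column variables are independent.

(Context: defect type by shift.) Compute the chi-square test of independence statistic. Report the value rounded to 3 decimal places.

Row totals [67, 58], col totals [44, 35, 46], n=125
χ² = (29−23.58)²/23.58 + (19−18.76)²/18.76 + (19−24.66)²/24.66 + (15−20.42)²/20.42 + (16−16.24)²/16.24 + (27−21.34)²/21.34 = 5.4834
df = 2

test statistic = 5.483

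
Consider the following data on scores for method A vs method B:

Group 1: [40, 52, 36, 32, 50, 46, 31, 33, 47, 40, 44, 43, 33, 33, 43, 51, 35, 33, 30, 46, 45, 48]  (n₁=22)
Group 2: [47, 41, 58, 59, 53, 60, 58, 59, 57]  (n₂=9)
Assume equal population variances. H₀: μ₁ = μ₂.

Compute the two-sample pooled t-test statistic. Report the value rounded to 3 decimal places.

x̄₁=40.500, s₁=7.190, n₁=22
x̄₂=54.667, s₂=6.538, n₂=9
s_p² = [21·7.190² + 8·6.538²]/29 = 49.2241
SE = √(s_p²·(1/22+1/9)) = 2.7761
t = (40.500−54.667)/2.7761 = -5.1031
df = 29

test statistic = -5.103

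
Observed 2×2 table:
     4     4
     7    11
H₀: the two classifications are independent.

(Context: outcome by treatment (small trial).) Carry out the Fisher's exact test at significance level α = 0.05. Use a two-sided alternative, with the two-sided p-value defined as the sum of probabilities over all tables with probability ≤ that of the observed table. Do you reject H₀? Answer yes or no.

reject H₀: no

Margins: r₁=8, r₂=18, c₁=11, c₂=15, n=26
p_obs = C(8,4)·C(18,7)/C(26,11); sum pmf over tables with pmf ≤ p_obs
p-value (two-sided) = 0.68284
At α=0.05: p ≥ α → fail to reject H₀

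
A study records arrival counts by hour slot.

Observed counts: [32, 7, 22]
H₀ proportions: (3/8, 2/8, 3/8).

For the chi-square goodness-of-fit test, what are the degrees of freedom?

degrees of freedom = 2

df = k − 1 = 3 − 1 = 2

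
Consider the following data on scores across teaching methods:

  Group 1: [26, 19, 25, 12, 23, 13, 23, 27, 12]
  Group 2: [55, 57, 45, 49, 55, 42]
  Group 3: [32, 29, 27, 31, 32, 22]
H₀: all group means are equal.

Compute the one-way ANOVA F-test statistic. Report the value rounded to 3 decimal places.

test statistic = 53.802

Group means [20.00, 50.50, 28.83], grand mean 31.238
SSB = Σnᵢ(x̄ᵢ−x̄)² = 3397.476; SSW = ΣΣ(x−x̄ᵢ)² = 568.333
MSB = 3397.476/2 = 1698.7381; MSW = 568.333/18 = 31.5741
F = MSB/MSW = 53.8017
df = (2, 18)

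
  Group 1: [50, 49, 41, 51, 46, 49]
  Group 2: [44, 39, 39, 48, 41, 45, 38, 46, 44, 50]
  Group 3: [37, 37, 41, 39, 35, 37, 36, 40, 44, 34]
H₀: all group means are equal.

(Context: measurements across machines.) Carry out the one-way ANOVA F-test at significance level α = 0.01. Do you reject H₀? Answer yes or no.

reject H₀: yes

Group means [47.67, 43.40, 38.00], grand mean 42.308
SSB = Σnᵢ(x̄ᵢ−x̄)² = 369.805; SSW = ΣΣ(x−x̄ᵢ)² = 297.733
MSB = 369.805/2 = 184.9026; MSW = 297.733/23 = 12.9449
F = MSB/MSW = 14.2838
df = (2, 23)
p-value (upper-tail) = 0.00009
At α=0.01: p < α → reject H₀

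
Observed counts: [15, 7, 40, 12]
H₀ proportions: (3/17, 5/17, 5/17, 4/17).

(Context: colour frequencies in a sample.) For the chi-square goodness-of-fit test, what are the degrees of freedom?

df = k − 1 = 4 − 1 = 3

degrees of freedom = 3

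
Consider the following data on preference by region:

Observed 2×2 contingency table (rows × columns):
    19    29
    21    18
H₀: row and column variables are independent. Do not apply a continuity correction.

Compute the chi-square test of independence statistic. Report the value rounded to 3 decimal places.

Row totals [48, 39], col totals [40, 47], n=87
χ² = (19−22.07)²/22.07 + (29−25.93)²/25.93 + (21−17.93)²/17.93 + (18−21.07)²/21.07 = 1.7623
df = 1

test statistic = 1.762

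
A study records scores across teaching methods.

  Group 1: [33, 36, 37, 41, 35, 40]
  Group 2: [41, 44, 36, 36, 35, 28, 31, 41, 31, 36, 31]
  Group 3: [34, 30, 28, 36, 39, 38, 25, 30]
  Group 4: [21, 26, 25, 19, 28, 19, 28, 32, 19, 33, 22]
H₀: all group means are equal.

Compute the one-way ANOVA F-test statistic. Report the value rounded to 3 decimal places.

test statistic = 12.496

Group means [37.00, 35.45, 32.50, 24.73], grand mean 31.778
SSB = Σnᵢ(x̄ᵢ−x̄)² = 863.313; SSW = ΣΣ(x−x̄ᵢ)² = 736.909
MSB = 863.313/3 = 287.7710; MSW = 736.909/32 = 23.0284
F = MSB/MSW = 12.4963
df = (3, 32)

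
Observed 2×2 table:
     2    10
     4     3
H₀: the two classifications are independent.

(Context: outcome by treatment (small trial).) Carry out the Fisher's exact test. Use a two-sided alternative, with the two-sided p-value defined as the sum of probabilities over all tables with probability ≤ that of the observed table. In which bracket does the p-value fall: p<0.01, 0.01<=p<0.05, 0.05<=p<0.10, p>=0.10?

p-value bracket: p>=0.10

Margins: r₁=12, r₂=7, c₁=6, c₂=13, n=19
p_obs = C(12,2)·C(7,4)/C(19,6); sum pmf over tables with pmf ≤ p_obs
p-value (two-sided) = 0.12874
→ bracket: p>=0.10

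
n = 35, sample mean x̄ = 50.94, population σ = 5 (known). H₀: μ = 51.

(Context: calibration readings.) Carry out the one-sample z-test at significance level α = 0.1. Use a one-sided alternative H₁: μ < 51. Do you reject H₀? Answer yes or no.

SE = σ/√n = 5/√35 = 0.8452
z = (x̄−μ₀)/SE = (50.94−51)/0.8452 = -0.0710
p-value (one-sided, H₁ less) = 0.47170
At α=0.1: p ≥ α → fail to reject H₀

reject H₀: no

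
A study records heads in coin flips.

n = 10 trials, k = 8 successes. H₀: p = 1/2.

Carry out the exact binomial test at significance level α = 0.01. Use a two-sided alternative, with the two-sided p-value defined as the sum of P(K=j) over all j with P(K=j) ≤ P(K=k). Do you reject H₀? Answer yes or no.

Exact binomial: n=10, k=8, p₀=1/2=0.5000
P(X=j) = C(n,j)·p₀^j·(1−p₀)^(n−j); p = Σ P(X=j) over j with P(X=j) ≤ P(X=8)
p-value (two-sided) = 0.10938
At α=0.01: p ≥ α → fail to reject H₀

reject H₀: no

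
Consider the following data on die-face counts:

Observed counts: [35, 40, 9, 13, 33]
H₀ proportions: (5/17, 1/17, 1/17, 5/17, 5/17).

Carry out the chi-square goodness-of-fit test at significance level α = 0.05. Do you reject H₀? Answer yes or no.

n = 130; E_i = n·p_i = [38.24, 7.65, 7.65, 38.24, 38.24]
χ² = (35−38.24)²/38.24 + (40−7.65)²/7.65 + (9−7.65)²/7.65 + (13−38.24)²/38.24 + (33−38.24)²/38.24 = 154.7631
df = 4
p-value (upper-tail) = 0.00000
At α=0.05: p < α → reject H₀

reject H₀: yes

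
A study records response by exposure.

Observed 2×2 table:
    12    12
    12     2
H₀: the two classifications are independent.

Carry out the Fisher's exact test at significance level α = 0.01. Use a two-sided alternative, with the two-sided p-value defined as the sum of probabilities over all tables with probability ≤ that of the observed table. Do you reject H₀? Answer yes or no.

Margins: r₁=24, r₂=14, c₁=24, c₂=14, n=38
p_obs = C(24,12)·C(14,12)/C(38,24); sum pmf over tables with pmf ≤ p_obs
p-value (two-sided) = 0.03924
At α=0.01: p ≥ α → fail to reject H₀

reject H₀: no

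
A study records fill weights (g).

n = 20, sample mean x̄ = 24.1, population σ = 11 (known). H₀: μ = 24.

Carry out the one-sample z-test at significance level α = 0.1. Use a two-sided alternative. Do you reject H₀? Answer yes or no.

reject H₀: no

SE = σ/√n = 11/√20 = 2.4597
z = (x̄−μ₀)/SE = (24.1−24)/2.4597 = 0.0407
p-value (two-sided) = 0.96757
At α=0.1: p ≥ α → fail to reject H₀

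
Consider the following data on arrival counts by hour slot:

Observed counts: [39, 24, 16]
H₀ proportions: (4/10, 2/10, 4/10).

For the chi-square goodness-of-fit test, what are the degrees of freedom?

degrees of freedom = 2

df = k − 1 = 3 − 1 = 2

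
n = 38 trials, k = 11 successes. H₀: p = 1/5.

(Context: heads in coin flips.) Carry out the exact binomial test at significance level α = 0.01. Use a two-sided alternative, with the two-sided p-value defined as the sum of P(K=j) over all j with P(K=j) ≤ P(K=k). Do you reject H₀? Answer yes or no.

Exact binomial: n=38, k=11, p₀=1/5=0.2000
P(X=j) = C(n,j)·p₀^j·(1−p₀)^(n−j); p = Σ P(X=j) over j with P(X=j) ≤ P(X=11)
p-value (two-sided) = 0.16058
At α=0.01: p ≥ α → fail to reject H₀

reject H₀: no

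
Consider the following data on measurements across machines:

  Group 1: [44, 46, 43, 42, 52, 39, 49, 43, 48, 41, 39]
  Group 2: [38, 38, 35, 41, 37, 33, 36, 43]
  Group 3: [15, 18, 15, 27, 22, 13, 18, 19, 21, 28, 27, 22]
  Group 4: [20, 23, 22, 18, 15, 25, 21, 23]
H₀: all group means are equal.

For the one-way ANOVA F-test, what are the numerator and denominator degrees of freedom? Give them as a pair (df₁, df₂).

k = 4 groups, N = 39 total
df = (k−1, N−k) = (4−1, 39−4) = (3, 35)

degrees of freedom = [3, 35]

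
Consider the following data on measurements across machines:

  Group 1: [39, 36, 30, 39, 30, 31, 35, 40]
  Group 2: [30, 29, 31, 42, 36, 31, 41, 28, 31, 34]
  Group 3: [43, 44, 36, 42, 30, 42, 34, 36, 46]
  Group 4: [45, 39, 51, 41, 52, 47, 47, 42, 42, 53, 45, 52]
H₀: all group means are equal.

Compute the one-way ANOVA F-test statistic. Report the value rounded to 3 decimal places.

test statistic = 15.512

Group means [35.00, 33.30, 39.22, 46.33], grand mean 39.026
SSB = Σnᵢ(x̄ᵢ−x̄)² = 1098.652; SSW = ΣΣ(x−x̄ᵢ)² = 826.322
MSB = 1098.652/3 = 366.2174; MSW = 826.322/35 = 23.6092
F = MSB/MSW = 15.5116
df = (3, 35)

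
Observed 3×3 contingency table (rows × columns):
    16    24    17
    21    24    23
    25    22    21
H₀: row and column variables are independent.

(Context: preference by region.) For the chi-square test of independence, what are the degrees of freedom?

degrees of freedom = 4

df = (r−1)(c−1) = (3−1)·(3−1) = 4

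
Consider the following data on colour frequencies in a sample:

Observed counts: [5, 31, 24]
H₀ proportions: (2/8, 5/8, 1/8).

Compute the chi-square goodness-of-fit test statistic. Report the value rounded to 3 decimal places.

test statistic = 44.093

n = 60; E_i = n·p_i = [15.00, 37.50, 7.50]
χ² = (5−15.00)²/15.00 + (31−37.50)²/37.50 + (24−7.50)²/7.50 = 44.0933
df = 2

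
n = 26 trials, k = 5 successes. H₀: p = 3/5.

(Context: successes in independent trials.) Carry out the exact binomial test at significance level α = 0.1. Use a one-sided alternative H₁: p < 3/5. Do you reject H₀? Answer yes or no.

reject H₀: yes

Exact binomial: n=26, k=5, p₀=3/5=0.6000
P(X≤5) from Σ C(n,i)·p₀^i·(1−p₀)^(n−i)
p-value (one-sided, H₁ less) = 0.00003
At α=0.1: p < α → reject H₀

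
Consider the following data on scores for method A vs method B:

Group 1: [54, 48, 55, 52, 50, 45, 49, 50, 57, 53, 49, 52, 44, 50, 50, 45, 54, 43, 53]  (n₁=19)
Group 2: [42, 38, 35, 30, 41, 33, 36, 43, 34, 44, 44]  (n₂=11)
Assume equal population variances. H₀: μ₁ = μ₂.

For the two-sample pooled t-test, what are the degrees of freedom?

df = n₁ + n₂ − 2 = 19 + 11 − 2 = 28

degrees of freedom = 28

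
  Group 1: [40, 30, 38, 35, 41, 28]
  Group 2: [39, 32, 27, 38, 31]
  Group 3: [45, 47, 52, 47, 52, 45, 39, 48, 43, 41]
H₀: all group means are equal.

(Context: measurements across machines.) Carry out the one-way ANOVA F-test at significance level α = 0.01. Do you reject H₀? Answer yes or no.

reject H₀: yes

Group means [35.33, 33.40, 45.90], grand mean 39.905
SSB = Σnᵢ(x̄ᵢ−x̄)² = 696.376; SSW = ΣΣ(x−x̄ᵢ)² = 407.433
MSB = 696.376/2 = 348.1881; MSW = 407.433/18 = 22.6352
F = MSB/MSW = 15.3826
df = (2, 18)
p-value (upper-tail) = 0.00013
At α=0.01: p < α → reject H₀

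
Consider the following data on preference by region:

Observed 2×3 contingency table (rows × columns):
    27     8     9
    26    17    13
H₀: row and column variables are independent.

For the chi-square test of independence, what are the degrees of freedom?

df = (r−1)(c−1) = (2−1)·(3−1) = 2

degrees of freedom = 2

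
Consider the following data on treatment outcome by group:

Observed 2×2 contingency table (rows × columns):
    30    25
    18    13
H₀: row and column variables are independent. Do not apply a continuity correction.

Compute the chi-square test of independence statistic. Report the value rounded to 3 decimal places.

Row totals [55, 31], col totals [48, 38], n=86
χ² = (30−30.70)²/30.70 + (25−24.30)²/24.30 + (18−17.30)²/17.30 + (13−13.70)²/13.70 = 0.0996
df = 1

test statistic = 0.100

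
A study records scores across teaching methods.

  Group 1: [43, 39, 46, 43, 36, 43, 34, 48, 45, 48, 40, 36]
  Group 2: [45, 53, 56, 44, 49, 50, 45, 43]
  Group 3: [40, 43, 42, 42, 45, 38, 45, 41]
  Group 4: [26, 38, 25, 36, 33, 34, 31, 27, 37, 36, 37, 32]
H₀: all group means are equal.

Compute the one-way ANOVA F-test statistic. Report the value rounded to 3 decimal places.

Group means [41.75, 48.12, 42.00, 32.67], grand mean 40.350
SSB = Σnᵢ(x̄ᵢ−x̄)² = 1237.308; SSW = ΣΣ(x−x̄ᵢ)² = 669.792
MSB = 1237.308/3 = 412.4361; MSW = 669.792/36 = 18.6053
F = MSB/MSW = 22.1676
df = (3, 36)

test statistic = 22.168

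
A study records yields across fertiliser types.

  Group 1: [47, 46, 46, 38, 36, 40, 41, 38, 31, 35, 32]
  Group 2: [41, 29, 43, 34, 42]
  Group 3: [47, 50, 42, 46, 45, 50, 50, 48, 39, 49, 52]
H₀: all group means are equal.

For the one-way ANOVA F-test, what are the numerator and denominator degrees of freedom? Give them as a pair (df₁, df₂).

k = 3 groups, N = 27 total
df = (k−1, N−k) = (3−1, 27−3) = (2, 24)

degrees of freedom = [2, 24]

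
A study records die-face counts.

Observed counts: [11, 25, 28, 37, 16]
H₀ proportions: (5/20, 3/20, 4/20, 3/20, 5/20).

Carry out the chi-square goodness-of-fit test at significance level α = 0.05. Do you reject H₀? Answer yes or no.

reject H₀: yes

n = 117; E_i = n·p_i = [29.25, 17.55, 23.40, 17.55, 29.25]
χ² = (11−29.25)²/29.25 + (25−17.55)²/17.55 + (28−23.40)²/23.40 + (37−17.55)²/17.55 + (16−29.25)²/29.25 = 43.0114
df = 4
p-value (upper-tail) = 0.00000
At α=0.05: p < α → reject H₀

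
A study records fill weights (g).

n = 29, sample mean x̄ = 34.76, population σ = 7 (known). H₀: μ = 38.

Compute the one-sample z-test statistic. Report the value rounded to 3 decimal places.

test statistic = -2.493

SE = σ/√n = 7/√29 = 1.2999
z = (x̄−μ₀)/SE = (34.76−38)/1.2999 = -2.4926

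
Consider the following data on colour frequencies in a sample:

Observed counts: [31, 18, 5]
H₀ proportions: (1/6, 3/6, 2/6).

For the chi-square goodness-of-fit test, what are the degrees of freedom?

degrees of freedom = 2

df = k − 1 = 3 − 1 = 2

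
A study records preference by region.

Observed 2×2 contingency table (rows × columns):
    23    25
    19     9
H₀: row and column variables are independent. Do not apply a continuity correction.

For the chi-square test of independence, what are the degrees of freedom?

degrees of freedom = 1

df = (r−1)(c−1) = (2−1)·(2−1) = 1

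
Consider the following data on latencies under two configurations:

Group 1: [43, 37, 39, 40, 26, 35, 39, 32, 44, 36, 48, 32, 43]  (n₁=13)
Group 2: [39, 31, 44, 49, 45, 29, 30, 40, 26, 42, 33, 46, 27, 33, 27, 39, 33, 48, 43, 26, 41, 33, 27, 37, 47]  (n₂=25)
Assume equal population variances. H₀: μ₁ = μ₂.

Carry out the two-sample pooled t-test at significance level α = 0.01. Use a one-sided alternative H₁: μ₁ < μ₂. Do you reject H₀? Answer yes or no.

x̄₁=38.000, s₁=5.930, n₁=13
x̄₂=36.600, s₂=7.649, n₂=25
s_p² = [12·5.930² + 24·7.649²]/36 = 50.7222
SE = √(s_p²·(1/13+1/25)) = 2.4353
t = (38.000−36.600)/2.4353 = 0.5749
df = 36
p-value (one-sided, H₁ less) = 0.71553
At α=0.01: p ≥ α → fail to reject H₀

reject H₀: no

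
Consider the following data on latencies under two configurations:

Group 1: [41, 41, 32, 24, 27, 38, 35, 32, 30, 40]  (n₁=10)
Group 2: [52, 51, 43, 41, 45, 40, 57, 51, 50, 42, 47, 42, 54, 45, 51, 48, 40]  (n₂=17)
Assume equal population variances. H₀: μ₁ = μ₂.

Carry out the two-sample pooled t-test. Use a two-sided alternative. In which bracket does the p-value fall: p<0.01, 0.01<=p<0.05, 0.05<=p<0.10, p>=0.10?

x̄₁=34.000, s₁=6.000, n₁=10
x̄₂=47.000, s₂=5.244, n₂=17
s_p² = [9·6.000² + 16·5.244²]/25 = 30.5600
SE = √(s_p²·(1/10+1/17)) = 2.2031
t = (34.000−47.000)/2.2031 = -5.9008
df = 25
p-value (two-sided) = 0.00000
→ bracket: p<0.01

p-value bracket: p<0.01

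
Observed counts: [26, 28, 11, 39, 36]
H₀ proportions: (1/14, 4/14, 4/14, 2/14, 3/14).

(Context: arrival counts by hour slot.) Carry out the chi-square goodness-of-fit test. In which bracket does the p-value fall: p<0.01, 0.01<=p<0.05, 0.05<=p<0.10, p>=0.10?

n = 140; E_i = n·p_i = [10.00, 40.00, 40.00, 20.00, 30.00]
χ² = (26−10.00)²/10.00 + (28−40.00)²/40.00 + (11−40.00)²/40.00 + (39−20.00)²/20.00 + (36−30.00)²/30.00 = 69.4750
df = 4
p-value (upper-tail) = 0.00000
→ bracket: p<0.01

p-value bracket: p<0.01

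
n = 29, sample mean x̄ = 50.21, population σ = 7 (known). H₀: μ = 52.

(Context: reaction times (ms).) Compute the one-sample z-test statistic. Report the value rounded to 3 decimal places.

test statistic = -1.377

SE = σ/√n = 7/√29 = 1.2999
z = (x̄−μ₀)/SE = (50.21−52)/1.2999 = -1.3771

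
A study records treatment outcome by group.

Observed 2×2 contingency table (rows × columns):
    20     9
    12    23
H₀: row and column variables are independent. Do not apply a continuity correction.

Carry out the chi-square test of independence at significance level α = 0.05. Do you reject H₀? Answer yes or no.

reject H₀: yes

Row totals [29, 35], col totals [32, 32], n=64
χ² = (20−14.50)²/14.50 + (9−14.50)²/14.50 + (12−17.50)²/17.50 + (23−17.50)²/17.50 = 7.6296
df = 1
p-value (upper-tail) = 0.00574
At α=0.05: p < α → reject H₀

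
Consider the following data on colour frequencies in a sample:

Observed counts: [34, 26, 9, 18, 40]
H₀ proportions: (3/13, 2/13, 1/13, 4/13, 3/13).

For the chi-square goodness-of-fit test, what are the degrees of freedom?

df = k − 1 = 5 − 1 = 4

degrees of freedom = 4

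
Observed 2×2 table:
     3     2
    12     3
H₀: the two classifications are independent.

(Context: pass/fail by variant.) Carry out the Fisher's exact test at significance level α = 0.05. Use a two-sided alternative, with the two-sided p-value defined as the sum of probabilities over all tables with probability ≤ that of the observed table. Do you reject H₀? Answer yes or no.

reject H₀: no

Margins: r₁=5, r₂=15, c₁=15, c₂=5, n=20
p_obs = C(5,3)·C(15,12)/C(20,15); sum pmf over tables with pmf ≤ p_obs
p-value (two-sided) = 0.55979
At α=0.05: p ≥ α → fail to reject H₀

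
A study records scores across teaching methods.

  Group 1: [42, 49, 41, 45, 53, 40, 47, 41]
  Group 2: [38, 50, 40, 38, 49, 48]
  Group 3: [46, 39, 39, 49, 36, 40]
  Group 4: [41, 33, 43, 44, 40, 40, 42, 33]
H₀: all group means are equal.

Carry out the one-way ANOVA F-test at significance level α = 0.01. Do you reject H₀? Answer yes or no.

Group means [44.75, 43.83, 41.50, 39.50], grand mean 42.357
SSB = Σnᵢ(x̄ᵢ−x̄)² = 128.595; SSW = ΣΣ(x−x̄ᵢ)² = 561.833
MSB = 128.595/3 = 42.8651; MSW = 561.833/24 = 23.4097
F = MSB/MSW = 1.8311
df = (3, 24)
p-value (upper-tail) = 0.16845
At α=0.01: p ≥ α → fail to reject H₀

reject H₀: no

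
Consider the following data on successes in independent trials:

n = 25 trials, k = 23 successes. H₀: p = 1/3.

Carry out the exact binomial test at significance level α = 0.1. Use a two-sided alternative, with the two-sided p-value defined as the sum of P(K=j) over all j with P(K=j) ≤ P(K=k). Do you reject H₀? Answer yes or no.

Exact binomial: n=25, k=23, p₀=1/3=0.3333
P(X=j) = C(n,j)·p₀^j·(1−p₀)^(n−j); p = Σ P(X=j) over j with P(X=j) ≤ P(X=23)
p-value (two-sided) = 0.00000
At α=0.1: p < α → reject H₀

reject H₀: yes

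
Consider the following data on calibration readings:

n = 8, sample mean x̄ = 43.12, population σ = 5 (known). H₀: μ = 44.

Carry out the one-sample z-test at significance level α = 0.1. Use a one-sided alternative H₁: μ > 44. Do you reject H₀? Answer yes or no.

reject H₀: no

SE = σ/√n = 5/√8 = 1.7678
z = (x̄−μ₀)/SE = (43.12−44)/1.7678 = -0.4978
p-value (one-sided, H₁ greater) = 0.69069
At α=0.1: p ≥ α → fail to reject H₀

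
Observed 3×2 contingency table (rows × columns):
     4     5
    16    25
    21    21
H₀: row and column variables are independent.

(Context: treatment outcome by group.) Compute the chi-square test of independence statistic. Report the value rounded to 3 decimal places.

test statistic = 1.012

Row totals [9, 41, 42], col totals [41, 51], n=92
χ² = (4−4.01)²/4.01 + (5−4.99)²/4.99 + (16−18.27)²/18.27 + (25−22.73)²/22.73 + (21−18.72)²/18.72 + (21−23.28)²/23.28 = 1.0117
df = 2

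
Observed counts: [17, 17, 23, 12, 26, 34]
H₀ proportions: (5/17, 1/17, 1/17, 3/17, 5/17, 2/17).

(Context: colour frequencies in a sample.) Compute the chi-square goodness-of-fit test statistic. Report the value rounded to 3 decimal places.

n = 129; E_i = n·p_i = [37.94, 7.59, 7.59, 22.76, 37.94, 15.18]
χ² = (17−37.94)²/37.94 + (17−7.59)²/7.59 + (23−7.59)²/7.59 + (12−22.76)²/22.76 + (26−37.94)²/37.94 + (34−15.18)²/15.18 = 86.7287
df = 5

test statistic = 86.729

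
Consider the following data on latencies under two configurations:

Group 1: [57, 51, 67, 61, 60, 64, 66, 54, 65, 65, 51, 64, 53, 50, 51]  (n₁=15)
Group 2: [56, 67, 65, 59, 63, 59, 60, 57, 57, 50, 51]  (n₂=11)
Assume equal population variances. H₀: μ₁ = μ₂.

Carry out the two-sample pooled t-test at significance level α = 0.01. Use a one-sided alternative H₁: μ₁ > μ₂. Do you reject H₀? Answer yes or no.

reject H₀: no

x̄₁=58.600, s₁=6.412, n₁=15
x̄₂=58.545, s₂=5.260, n₂=11
s_p² = [14·6.412² + 10·5.260²]/24 = 35.5136
SE = √(s_p²·(1/15+1/11)) = 2.3656
t = (58.600−58.545)/2.3656 = 0.0231
df = 24
p-value (one-sided, H₁ greater) = 0.49090
At α=0.01: p ≥ α → fail to reject H₀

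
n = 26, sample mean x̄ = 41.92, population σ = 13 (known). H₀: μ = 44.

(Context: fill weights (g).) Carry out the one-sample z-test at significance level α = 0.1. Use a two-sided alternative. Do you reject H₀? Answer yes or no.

reject H₀: no

SE = σ/√n = 13/√26 = 2.5495
z = (x̄−μ₀)/SE = (41.92−44)/2.5495 = -0.8158
p-value (two-sided) = 0.41459
At α=0.1: p ≥ α → fail to reject H₀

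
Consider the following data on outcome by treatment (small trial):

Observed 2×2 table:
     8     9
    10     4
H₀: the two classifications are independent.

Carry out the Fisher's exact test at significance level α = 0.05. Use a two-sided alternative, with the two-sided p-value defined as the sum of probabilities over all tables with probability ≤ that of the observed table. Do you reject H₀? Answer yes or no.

reject H₀: no

Margins: r₁=17, r₂=14, c₁=18, c₂=13, n=31
p_obs = C(17,8)·C(14,10)/C(31,18); sum pmf over tables with pmf ≤ p_obs
p-value (two-sided) = 0.27494
At α=0.05: p ≥ α → fail to reject H₀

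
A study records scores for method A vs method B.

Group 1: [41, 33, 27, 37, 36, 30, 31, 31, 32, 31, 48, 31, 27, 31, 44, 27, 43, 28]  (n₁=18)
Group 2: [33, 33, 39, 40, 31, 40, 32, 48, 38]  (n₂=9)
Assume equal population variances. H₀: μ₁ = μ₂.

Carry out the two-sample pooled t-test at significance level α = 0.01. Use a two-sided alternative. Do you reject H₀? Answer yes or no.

reject H₀: no

x̄₁=33.778, s₁=6.358, n₁=18
x̄₂=37.111, s₂=5.442, n₂=9
s_p² = [17·6.358² + 8·5.442²]/25 = 36.9600
SE = √(s_p²·(1/18+1/9)) = 2.4819
t = (33.778−37.111)/2.4819 = -1.3430
df = 25
p-value (two-sided) = 0.19133
At α=0.01: p ≥ α → fail to reject H₀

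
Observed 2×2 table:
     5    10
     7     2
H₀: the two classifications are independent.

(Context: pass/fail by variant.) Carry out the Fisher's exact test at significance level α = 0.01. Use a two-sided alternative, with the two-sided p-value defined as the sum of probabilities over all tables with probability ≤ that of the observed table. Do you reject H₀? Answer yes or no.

reject H₀: no

Margins: r₁=15, r₂=9, c₁=12, c₂=12, n=24
p_obs = C(15,5)·C(9,7)/C(24,12); sum pmf over tables with pmf ≤ p_obs
p-value (two-sided) = 0.08938
At α=0.01: p ≥ α → fail to reject H₀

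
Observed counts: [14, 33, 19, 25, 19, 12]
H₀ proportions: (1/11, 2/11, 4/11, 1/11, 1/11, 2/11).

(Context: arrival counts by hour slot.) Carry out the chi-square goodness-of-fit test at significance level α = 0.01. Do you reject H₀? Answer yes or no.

n = 122; E_i = n·p_i = [11.09, 22.18, 44.36, 11.09, 11.09, 22.18]
χ² = (14−11.09)²/11.09 + (33−22.18)²/22.18 + (19−44.36)²/44.36 + (25−11.09)²/11.09 + (19−11.09)²/11.09 + (12−22.18)²/22.18 = 48.2971
df = 5
p-value (upper-tail) = 0.00000
At α=0.01: p < α → reject H₀

reject H₀: yes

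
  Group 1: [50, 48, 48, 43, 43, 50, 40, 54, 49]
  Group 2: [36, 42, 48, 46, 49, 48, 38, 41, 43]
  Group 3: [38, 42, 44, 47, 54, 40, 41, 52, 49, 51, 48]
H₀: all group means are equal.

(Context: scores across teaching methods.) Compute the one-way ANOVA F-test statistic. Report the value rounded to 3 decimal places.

Group means [47.22, 43.44, 46.00], grand mean 45.586
SSB = Σnᵢ(x̄ᵢ−x̄)² = 67.257; SSW = ΣΣ(x−x̄ᵢ)² = 609.778
MSB = 67.257/2 = 33.6284; MSW = 609.778/26 = 23.4530
F = MSB/MSW = 1.4339
df = (2, 26)

test statistic = 1.434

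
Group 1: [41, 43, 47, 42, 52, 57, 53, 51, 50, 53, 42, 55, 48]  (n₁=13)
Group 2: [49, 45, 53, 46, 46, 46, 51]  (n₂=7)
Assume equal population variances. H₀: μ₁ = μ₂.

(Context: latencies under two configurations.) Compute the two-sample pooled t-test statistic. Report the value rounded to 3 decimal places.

x̄₁=48.769, s₁=5.388, n₁=13
x̄₂=48.000, s₂=3.055, n₂=7
s_p² = [12·5.388² + 6·3.055²]/18 = 22.4615
SE = √(s_p²·(1/13+1/7)) = 2.2218
t = (48.769−48.000)/2.2218 = 0.3462
df = 18

test statistic = 0.346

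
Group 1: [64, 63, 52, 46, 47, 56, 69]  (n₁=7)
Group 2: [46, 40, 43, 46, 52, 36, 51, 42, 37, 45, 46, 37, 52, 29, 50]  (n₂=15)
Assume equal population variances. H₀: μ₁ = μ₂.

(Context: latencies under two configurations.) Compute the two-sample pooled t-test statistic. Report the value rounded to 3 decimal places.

x̄₁=56.714, s₁=8.902, n₁=7
x̄₂=43.467, s₂=6.707, n₂=15
s_p² = [6·8.902² + 14·6.707²]/20 = 55.2581
SE = √(s_p²·(1/7+1/15)) = 3.4026
t = (56.714−43.467)/3.4026 = 3.8933
df = 20

test statistic = 3.893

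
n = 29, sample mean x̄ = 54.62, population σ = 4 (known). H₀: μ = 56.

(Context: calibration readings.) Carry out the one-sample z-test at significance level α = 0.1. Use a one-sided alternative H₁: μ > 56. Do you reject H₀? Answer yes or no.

reject H₀: no

SE = σ/√n = 4/√29 = 0.7428
z = (x̄−μ₀)/SE = (54.62−56)/0.7428 = -1.8579
p-value (one-sided, H₁ greater) = 0.96841
At α=0.1: p ≥ α → fail to reject H₀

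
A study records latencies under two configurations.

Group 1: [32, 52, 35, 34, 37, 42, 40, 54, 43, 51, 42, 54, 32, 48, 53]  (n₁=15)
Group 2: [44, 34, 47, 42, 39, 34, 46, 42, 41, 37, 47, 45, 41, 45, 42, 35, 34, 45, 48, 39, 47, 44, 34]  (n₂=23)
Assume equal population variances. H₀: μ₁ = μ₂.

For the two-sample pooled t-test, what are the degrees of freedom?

df = n₁ + n₂ − 2 = 15 + 23 − 2 = 36

degrees of freedom = 36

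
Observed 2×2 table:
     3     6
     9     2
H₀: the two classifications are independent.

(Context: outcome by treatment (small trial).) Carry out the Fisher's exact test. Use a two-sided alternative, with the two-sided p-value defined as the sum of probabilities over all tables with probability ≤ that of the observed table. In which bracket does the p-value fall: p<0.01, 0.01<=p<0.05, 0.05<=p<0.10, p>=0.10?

p-value bracket: 0.05<=p<0.10

Margins: r₁=9, r₂=11, c₁=12, c₂=8, n=20
p_obs = C(9,3)·C(11,9)/C(20,12); sum pmf over tables with pmf ≤ p_obs
p-value (two-sided) = 0.06478
→ bracket: 0.05<=p<0.10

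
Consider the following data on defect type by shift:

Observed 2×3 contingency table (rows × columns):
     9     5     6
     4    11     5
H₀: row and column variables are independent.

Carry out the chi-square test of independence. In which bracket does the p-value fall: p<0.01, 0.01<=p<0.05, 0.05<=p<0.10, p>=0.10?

p-value bracket: p>=0.10

Row totals [20, 20], col totals [13, 16, 11], n=40
χ² = (9−6.50)²/6.50 + (5−8.00)²/8.00 + (6−5.50)²/5.50 + (4−6.50)²/6.50 + (11−8.00)²/8.00 + (5−5.50)²/5.50 = 4.2640
df = 2
p-value (upper-tail) = 0.11860
→ bracket: p>=0.10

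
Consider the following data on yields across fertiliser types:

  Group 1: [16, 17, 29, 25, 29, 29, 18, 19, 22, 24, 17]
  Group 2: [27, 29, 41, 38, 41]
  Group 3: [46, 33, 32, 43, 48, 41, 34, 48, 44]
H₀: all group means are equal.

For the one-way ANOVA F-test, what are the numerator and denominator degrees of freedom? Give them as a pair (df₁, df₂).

k = 3 groups, N = 25 total
df = (k−1, N−k) = (3−1, 25−3) = (2, 22)

degrees of freedom = [2, 22]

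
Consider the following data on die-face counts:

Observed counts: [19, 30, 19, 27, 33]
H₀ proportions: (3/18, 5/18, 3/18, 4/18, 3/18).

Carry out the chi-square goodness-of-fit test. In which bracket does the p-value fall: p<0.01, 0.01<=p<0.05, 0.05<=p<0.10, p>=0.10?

p-value bracket: 0.05<=p<0.10

n = 128; E_i = n·p_i = [21.33, 35.56, 21.33, 28.44, 21.33]
χ² = (19−21.33)²/21.33 + (30−35.56)²/35.56 + (19−21.33)²/21.33 + (27−28.44)²/28.44 + (33−21.33)²/21.33 = 7.8320
df = 4
p-value (upper-tail) = 0.09793
→ bracket: 0.05<=p<0.10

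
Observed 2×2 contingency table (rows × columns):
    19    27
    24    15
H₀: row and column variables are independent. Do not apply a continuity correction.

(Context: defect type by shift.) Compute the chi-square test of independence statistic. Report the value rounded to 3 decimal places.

Row totals [46, 39], col totals [43, 42], n=85
χ² = (19−23.27)²/23.27 + (27−22.73)²/22.73 + (24−19.73)²/19.73 + (15−19.27)²/19.27 = 3.4569
df = 1

test statistic = 3.457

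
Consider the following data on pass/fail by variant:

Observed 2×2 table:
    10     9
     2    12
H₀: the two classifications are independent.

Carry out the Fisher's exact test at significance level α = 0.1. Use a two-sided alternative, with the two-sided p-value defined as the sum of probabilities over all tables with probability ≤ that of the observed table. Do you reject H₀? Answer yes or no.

reject H₀: yes

Margins: r₁=19, r₂=14, c₁=12, c₂=21, n=33
p_obs = C(19,10)·C(14,2)/C(33,12); sum pmf over tables with pmf ≤ p_obs
p-value (two-sided) = 0.03279
At α=0.1: p < α → reject H₀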